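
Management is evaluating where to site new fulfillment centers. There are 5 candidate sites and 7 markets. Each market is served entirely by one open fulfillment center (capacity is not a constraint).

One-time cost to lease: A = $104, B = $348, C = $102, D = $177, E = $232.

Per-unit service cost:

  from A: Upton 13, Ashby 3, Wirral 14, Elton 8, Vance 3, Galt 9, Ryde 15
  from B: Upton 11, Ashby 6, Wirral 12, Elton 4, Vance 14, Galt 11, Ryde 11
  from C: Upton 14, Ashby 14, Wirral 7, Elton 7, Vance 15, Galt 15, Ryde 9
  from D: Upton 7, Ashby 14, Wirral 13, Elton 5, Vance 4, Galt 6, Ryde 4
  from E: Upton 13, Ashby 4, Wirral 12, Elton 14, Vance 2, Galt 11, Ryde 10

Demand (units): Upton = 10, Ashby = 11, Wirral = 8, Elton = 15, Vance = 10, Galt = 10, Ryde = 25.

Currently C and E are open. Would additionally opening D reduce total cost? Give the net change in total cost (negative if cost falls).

Yes — net change −88 (cost falls by 88).

Current service cost with {C, E}: 690.
Adding D: each market re-picks its cheapest; new service cost 425, saving 265.
Extra fixed cost: 177. Net change = 177 − 265 = -88.
(Totals: 1024 → 936.)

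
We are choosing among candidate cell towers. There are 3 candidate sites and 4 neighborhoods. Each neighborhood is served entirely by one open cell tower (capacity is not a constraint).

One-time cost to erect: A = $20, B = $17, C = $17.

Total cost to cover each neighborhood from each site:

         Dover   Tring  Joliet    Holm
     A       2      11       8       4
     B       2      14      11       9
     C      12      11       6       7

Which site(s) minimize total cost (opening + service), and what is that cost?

For any fixed open set, each neighborhood goes to its cheapest open site; total = fixed + service.
{A}: Dover→A 2, Tring→A 11, Joliet→A 8, Holm→A 4. Service 25; fixed 20; total 45.
{B}: Dover→B 2, Tring→B 14, Joliet→B 11, Holm→B 9. Service 36; fixed 17; total 53.
{C}: service 36 + fixed 17 = 53
{A, B, C}: service 23 + fixed 54 = 77
(All 7 nonempty subsets were checked; A only is lowest.)

Open A only; minimum total cost 45.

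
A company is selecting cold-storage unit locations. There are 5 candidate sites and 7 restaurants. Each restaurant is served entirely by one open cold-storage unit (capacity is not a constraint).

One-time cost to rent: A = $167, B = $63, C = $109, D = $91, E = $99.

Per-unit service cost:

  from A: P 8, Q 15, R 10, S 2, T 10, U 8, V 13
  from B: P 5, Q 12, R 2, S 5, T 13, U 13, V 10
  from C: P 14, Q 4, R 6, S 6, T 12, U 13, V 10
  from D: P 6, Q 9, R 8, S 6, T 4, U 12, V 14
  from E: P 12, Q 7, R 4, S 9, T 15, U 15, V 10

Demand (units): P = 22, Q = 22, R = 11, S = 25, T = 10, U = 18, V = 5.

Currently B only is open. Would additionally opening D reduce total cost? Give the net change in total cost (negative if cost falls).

Yes — net change −83 (cost falls by 83).

Current service cost with {B}: 935.
Adding D: each restaurant re-picks its cheapest; new service cost 761, saving 174.
Extra fixed cost: 91. Net change = 91 − 174 = -83.
(Totals: 998 → 915.)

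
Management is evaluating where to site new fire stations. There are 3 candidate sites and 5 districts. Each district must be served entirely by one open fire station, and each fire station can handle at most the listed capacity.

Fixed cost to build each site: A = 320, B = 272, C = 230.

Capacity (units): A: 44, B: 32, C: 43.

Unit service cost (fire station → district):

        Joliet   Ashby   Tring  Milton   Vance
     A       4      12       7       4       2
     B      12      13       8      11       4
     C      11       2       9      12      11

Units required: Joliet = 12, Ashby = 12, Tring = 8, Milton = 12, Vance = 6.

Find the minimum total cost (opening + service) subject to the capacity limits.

Minimum total cost: 738

Open {A, C}: Joliet→A 4·12=48, Ashby→C 2·12=24, Tring→A 7·8=56, Milton→A 4·12=48, Vance→A 2·6=12.
Loads: A carries 38/44, C carries 12/43. Service 188; fixed 550; total 738.
Next best feasible plan costs 754.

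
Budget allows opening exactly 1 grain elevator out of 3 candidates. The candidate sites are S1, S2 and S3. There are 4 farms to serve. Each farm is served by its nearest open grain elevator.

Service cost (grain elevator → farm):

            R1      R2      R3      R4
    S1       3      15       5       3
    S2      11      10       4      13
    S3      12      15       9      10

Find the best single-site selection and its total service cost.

With exactly 1 open, each farm uses its cheapest among the chosen.
{S1}: R1→S1 3, R2→S1 15, R3→S1 5, R4→S1 3. Service cost 26.
{S2}: service cost 38
{S3}: service cost 46
Among all 3 size-1 choices, {S1} is lowest.

Choose S1 only; total service cost 26.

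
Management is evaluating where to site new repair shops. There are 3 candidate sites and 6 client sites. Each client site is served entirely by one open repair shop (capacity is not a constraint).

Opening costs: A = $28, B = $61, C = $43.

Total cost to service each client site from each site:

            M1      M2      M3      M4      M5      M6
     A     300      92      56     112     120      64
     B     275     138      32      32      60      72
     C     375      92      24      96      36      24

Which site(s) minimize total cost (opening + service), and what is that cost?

For any fixed open set, each client site goes to its cheapest open site; total = fixed + service.
{B, C}: M1→B 275, M2→C 92, M3→C 24, M4→B 32, M5→C 36, M6→C 24. Service 483; fixed 104; total 587.
{A, B, C}: service 483 + fixed 132 = 615
{A, C}: service 572 + fixed 71 = 643
{A}: M1→A 300, M2→A 92, M3→A 56, M4→A 112, M5→A 120, M6→A 64. Service 744; fixed 28; total 772.
(All 7 nonempty subsets were checked; B and C is lowest.)

Open B and C; minimum total cost 587.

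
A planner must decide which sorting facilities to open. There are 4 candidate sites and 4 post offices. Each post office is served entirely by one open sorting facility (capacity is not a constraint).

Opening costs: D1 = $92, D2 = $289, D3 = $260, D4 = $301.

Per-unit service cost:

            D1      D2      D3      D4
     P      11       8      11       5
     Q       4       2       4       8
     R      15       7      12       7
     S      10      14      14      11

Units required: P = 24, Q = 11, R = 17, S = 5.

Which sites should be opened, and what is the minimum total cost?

Open D4 only; minimum total cost 683.

For any fixed open set, each post office goes to its cheapest open site; total = fixed + service.
{D4}: P→D4 5·24=120, Q→D4 8·11=88, R→D4 7·17=119, S→D4 11·5=55. Service 382; fixed 301; total 683.
{D2}: service 403 + fixed 289 = 692
{D1}: service 613 + fixed 92 = 705
{D1, D2, D3, D4}: P→D4 5·24=120, Q→D2 2·11=22, R→D2 7·17=119, S→D1 10·5=50. Service 311; fixed 942; total 1253.
No other subset beats 683.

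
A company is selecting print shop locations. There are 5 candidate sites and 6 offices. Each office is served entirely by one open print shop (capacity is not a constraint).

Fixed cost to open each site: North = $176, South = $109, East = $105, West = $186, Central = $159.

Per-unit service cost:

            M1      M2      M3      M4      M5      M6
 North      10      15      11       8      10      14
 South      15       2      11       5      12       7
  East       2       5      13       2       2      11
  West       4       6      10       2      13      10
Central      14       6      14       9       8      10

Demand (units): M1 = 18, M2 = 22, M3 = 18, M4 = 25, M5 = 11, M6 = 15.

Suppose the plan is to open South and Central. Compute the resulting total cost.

Total cost: 1080

Each office is assigned to its cheapest site among the open ones.
{South, Central}: M1→Central 14·18=252, M2→South 2·22=44, M3→South 11·18=198, M4→South 5·25=125, M5→Central 8·11=88, M6→South 7·15=105. Service 812; fixed 268; total 1080.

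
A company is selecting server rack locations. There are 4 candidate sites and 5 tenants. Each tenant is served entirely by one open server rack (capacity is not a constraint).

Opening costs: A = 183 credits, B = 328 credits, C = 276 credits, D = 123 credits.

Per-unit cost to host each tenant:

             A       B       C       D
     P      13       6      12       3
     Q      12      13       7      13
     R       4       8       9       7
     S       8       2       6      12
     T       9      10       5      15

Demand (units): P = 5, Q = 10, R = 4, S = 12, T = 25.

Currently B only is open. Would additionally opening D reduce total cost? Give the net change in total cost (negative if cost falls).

No — net change +104 (cost rises by 104).

Current service cost with {B}: 466.
Adding D: each tenant re-picks its cheapest; new service cost 447, saving 19.
Extra fixed cost: 123. Net change = 123 − 19 = 104.
(Totals: 794 → 898.)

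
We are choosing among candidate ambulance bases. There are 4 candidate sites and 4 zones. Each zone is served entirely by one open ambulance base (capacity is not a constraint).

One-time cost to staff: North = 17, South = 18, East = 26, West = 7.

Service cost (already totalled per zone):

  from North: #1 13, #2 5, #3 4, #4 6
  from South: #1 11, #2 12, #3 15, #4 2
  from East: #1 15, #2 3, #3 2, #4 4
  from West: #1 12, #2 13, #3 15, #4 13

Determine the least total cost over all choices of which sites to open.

For any fixed open set, each zone goes to its cheapest open site; total = fixed + service.
{North}: #1→North 13, #2→North 5, #3→North 4, #4→North 6. Service 28; fixed 17; total 45.
{East}: service 24 + fixed 26 = 50
{North, West}: service 27 + fixed 24 = 51
{North, South, East, West}: #1→South 11, #2→East 3, #3→East 2, #4→South 2. Service 18; fixed 68; total 86.
No other subset beats 45.

Minimum total cost: 45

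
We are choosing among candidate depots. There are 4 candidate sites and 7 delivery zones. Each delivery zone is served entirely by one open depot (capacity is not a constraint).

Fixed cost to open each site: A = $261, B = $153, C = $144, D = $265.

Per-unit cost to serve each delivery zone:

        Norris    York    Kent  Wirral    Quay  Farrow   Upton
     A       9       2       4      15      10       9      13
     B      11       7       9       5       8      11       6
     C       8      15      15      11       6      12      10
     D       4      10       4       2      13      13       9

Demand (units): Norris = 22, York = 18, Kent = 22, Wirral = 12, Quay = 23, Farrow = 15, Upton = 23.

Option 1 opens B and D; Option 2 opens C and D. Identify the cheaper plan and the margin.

Option 1: {B, D}: Norris→D 4·22=88, York→B 7·18=126, Kent→D 4·22=88, Wirral→D 2·12=24, Quay→B 8·23=184, Farrow→B 11·15=165, Upton→B 6·23=138. Service 813; fixed 418; total 1231.
Option 2: {C, D}: Norris→D 4·22=88, York→D 10·18=180, Kent→D 4·22=88, Wirral→D 2·12=24, Quay→C 6·23=138, Farrow→C 12·15=180, Upton→D 9·23=207. Service 905; fixed 409; total 1314.
Difference: |1231 − 1314| = 83.

Option 1 is cheaper by 83.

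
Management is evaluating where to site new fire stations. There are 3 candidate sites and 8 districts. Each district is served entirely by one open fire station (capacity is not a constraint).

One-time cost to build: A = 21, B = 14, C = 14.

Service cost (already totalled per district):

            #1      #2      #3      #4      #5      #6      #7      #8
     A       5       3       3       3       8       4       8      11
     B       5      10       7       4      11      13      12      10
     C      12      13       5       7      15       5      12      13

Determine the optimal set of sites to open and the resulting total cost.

For any fixed open set, each district goes to its cheapest open site; total = fixed + service.
{A}: #1→A 5, #2→A 3, #3→A 3, #4→A 3, #5→A 8, #6→A 4, #7→A 8, #8→A 11. Service 45; fixed 21; total 66.
{A, B}: #1→A 5, #2→A 3, #3→A 3, #4→A 3, #5→A 8, #6→A 4, #7→A 8, #8→B 10. Service 44; fixed 35; total 79.
{A, C}: #1→A 5, #2→A 3, #3→A 3, #4→A 3, #5→A 8, #6→A 4, #7→A 8, #8→A 11. Service 45; fixed 35; total 80.
{A, B, C}: service 44 + fixed 49 = 93
No other subset beats 66.

Open A only; minimum total cost 66.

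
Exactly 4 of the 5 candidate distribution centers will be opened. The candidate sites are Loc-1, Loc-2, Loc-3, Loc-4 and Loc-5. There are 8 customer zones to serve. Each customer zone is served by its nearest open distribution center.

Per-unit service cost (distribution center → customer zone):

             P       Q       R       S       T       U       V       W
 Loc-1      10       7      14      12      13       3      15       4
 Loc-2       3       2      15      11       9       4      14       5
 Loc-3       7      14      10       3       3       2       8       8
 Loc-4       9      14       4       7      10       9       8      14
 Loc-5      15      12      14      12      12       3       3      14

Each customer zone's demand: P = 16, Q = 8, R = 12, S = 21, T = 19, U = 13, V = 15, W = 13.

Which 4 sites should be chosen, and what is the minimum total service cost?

Choose Loc-2, Loc-3, Loc-4 and Loc-5; total service cost 368.

With exactly 4 open, each customer zone uses its cheapest among the chosen.
{Loc-2, Loc-3, Loc-4, Loc-5}: P→Loc-2 3·16=48, Q→Loc-2 2·8=16, R→Loc-4 4·12=48, S→Loc-3 3·21=63, T→Loc-3 3·19=57, U→Loc-3 2·13=26, V→Loc-5 3·15=45, W→Loc-2 5·13=65. Service cost 368.
{Loc-1, Loc-2, Loc-3, Loc-5}: service cost 427
{Loc-1, Loc-2, Loc-3, Loc-4}: service cost 430
Among all 5 size-4 choices, {Loc-2, Loc-3, Loc-4, Loc-5} is lowest.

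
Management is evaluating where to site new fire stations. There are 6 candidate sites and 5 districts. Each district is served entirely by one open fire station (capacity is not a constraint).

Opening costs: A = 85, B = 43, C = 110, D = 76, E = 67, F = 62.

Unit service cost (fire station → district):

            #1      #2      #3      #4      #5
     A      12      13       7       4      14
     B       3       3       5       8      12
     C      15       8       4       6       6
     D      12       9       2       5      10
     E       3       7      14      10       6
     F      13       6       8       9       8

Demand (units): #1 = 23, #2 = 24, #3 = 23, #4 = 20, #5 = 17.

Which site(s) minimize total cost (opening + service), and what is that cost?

Open B, D and E; minimum total cost 575.

For any fixed open set, each district goes to its cheapest open site; total = fixed + service.
{B, D, E}: #1→B 3·23=69, #2→B 3·24=72, #3→D 2·23=46, #4→D 5·20=100, #5→E 6·17=102. Service 389; fixed 186; total 575.
{B, D}: #1→B 3·23=69, #2→B 3·24=72, #3→D 2·23=46, #4→D 5·20=100, #5→D 10·17=170. Service 457; fixed 119; total 576.
{B, D, F}: service 423 + fixed 181 = 604
{A, B, C, D, E, F}: service 369 + fixed 443 = 812
No other subset beats 575.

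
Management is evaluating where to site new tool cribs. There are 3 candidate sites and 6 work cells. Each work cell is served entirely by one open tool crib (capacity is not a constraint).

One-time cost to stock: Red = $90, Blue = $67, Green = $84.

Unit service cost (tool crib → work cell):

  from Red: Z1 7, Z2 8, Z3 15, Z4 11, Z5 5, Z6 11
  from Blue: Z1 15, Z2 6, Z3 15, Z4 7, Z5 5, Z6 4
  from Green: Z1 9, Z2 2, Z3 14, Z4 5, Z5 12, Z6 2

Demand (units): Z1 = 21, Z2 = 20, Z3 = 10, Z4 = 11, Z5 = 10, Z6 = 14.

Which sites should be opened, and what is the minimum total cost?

Open Red and Green; minimum total cost 634.

For any fixed open set, each work cell goes to its cheapest open site; total = fixed + service.
{Red, Green}: Z1→Red 7·21=147, Z2→Green 2·20=40, Z3→Green 14·10=140, Z4→Green 5·11=55, Z5→Red 5·10=50, Z6→Green 2·14=28. Service 460; fixed 174; total 634.
{Blue, Green}: Z1→Green 9·21=189, Z2→Green 2·20=40, Z3→Green 14·10=140, Z4→Green 5·11=55, Z5→Blue 5·10=50, Z6→Green 2·14=28. Service 502; fixed 151; total 653.
{Green}: Z1→Green 9·21=189, Z2→Green 2·20=40, Z3→Green 14·10=140, Z4→Green 5·11=55, Z5→Green 12·10=120, Z6→Green 2·14=28. Service 572; fixed 84; total 656.
{Red, Blue, Green}: Z1→Red 7·21=147, Z2→Green 2·20=40, Z3→Green 14·10=140, Z4→Green 5·11=55, Z5→Red 5·10=50, Z6→Green 2·14=28. Service 460; fixed 241; total 701.
(All 7 nonempty subsets were checked; Red and Green is lowest.)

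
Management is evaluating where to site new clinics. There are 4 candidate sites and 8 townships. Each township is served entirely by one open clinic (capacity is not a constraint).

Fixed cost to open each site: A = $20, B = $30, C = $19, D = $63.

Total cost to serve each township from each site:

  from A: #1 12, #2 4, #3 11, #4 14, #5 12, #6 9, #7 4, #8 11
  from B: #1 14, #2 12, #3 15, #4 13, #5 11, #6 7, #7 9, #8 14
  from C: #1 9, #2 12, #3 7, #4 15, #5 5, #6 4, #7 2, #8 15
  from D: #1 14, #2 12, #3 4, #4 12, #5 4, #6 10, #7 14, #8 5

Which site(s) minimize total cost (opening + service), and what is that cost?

Open C only; minimum total cost 88.

For any fixed open set, each township goes to its cheapest open site; total = fixed + service.
{C}: #1→C 9, #2→C 12, #3→C 7, #4→C 15, #5→C 5, #6→C 4, #7→C 2, #8→C 15. Service 69; fixed 19; total 88.
{A, C}: service 56 + fixed 39 = 95
{A}: service 77 + fixed 20 = 97
{A, B, C, D}: service 44 + fixed 132 = 176
No other subset beats 88.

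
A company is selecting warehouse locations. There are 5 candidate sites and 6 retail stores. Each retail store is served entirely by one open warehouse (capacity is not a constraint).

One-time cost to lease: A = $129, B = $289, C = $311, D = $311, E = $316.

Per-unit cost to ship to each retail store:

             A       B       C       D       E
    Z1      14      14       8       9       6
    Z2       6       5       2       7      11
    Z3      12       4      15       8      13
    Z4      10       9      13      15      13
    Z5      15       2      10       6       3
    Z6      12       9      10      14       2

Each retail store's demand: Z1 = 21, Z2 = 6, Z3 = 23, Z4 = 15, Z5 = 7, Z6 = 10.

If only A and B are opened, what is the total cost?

Total cost: 1073

Each retail store is assigned to its cheapest site among the open ones.
{A, B}: Z1→A 14·21=294, Z2→B 5·6=30, Z3→B 4·23=92, Z4→B 9·15=135, Z5→B 2·7=14, Z6→B 9·10=90. Service 655; fixed 418; total 1073.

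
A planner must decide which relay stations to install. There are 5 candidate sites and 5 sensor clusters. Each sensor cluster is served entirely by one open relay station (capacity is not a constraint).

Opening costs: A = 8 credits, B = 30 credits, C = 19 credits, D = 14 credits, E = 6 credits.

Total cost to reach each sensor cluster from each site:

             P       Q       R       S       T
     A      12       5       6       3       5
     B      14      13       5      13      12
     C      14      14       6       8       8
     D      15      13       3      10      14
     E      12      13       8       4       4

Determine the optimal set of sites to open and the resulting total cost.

For any fixed open set, each sensor cluster goes to its cheapest open site; total = fixed + service.
{A}: P→A 12, Q→A 5, R→A 6, S→A 3, T→A 5. Service 31; fixed 8; total 39.
{A, E}: service 30 + fixed 14 = 44
{E}: service 41 + fixed 6 = 47
{A, B, C, D, E}: service 27 + fixed 77 = 104
No other subset beats 39.

Open A only; minimum total cost 39.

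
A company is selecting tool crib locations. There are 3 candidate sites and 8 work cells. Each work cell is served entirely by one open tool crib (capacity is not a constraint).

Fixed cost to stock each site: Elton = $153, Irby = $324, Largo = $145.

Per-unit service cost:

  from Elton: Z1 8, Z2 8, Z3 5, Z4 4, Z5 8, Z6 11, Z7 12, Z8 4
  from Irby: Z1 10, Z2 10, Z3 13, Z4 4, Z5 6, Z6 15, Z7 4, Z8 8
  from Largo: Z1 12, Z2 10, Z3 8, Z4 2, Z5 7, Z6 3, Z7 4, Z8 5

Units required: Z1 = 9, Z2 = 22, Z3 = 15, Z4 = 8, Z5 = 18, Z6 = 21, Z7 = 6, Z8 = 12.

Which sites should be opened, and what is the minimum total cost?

Open Largo only; minimum total cost 882.

For any fixed open set, each work cell goes to its cheapest open site; total = fixed + service.
{Largo}: Z1→Largo 12·9=108, Z2→Largo 10·22=220, Z3→Largo 8·15=120, Z4→Largo 2·8=16, Z5→Largo 7·18=126, Z6→Largo 3·21=63, Z7→Largo 4·6=24, Z8→Largo 5·12=60. Service 737; fixed 145; total 882.
{Elton, Largo}: service 600 + fixed 298 = 898
{Elton}: service 850 + fixed 153 = 1003
{Elton, Irby, Largo}: Z1→Elton 8·9=72, Z2→Elton 8·22=176, Z3→Elton 5·15=75, Z4→Largo 2·8=16, Z5→Irby 6·18=108, Z6→Largo 3·21=63, Z7→Irby 4·6=24, Z8→Elton 4·12=48. Service 582; fixed 622; total 1204.
No other subset beats 882.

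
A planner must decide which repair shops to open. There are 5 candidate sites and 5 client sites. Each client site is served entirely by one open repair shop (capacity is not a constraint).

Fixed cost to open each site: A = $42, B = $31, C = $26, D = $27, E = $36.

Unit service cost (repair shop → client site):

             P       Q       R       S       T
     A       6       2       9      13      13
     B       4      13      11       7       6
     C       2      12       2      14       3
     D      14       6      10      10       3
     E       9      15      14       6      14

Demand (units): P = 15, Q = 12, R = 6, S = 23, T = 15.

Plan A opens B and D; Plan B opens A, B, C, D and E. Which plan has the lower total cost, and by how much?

Plan A: {B, D}: P→B 4·15=60, Q→D 6·12=72, R→D 10·6=60, S→B 7·23=161, T→D 3·15=45. Service 398; fixed 58; total 456.
Plan B: {A, B, C, D, E}: P→C 2·15=30, Q→A 2·12=24, R→C 2·6=12, S→E 6·23=138, T→C 3·15=45. Service 249; fixed 162; total 411.
Difference: |456 − 411| = 45.

Plan B is cheaper by 45.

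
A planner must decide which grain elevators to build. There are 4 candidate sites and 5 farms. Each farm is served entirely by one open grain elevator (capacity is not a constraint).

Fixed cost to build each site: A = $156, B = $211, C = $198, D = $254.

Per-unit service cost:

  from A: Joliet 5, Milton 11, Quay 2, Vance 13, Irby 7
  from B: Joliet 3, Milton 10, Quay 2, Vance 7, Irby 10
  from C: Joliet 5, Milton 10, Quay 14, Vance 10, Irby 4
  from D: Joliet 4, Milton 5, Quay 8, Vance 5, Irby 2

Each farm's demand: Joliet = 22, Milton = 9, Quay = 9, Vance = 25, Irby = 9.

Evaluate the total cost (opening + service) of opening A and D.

Total cost: 704

Each farm is assigned to its cheapest site among the open ones.
{A, D}: Joliet→D 4·22=88, Milton→D 5·9=45, Quay→A 2·9=18, Vance→D 5·25=125, Irby→D 2·9=18. Service 294; fixed 410; total 704.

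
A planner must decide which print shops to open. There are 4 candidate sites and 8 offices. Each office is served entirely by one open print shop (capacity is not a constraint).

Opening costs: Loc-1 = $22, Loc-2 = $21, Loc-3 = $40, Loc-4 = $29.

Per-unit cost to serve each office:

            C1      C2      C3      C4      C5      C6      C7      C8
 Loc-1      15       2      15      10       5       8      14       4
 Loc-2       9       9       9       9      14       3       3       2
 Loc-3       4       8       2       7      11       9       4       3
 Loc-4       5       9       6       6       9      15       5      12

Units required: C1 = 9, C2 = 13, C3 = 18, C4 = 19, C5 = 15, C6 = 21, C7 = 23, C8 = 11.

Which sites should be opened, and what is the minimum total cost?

For any fixed open set, each office goes to its cheapest open site; total = fixed + service.
{Loc-1, Loc-2, Loc-3}: C1→Loc-3 4·9=36, C2→Loc-1 2·13=26, C3→Loc-3 2·18=36, C4→Loc-3 7·19=133, C5→Loc-1 5·15=75, C6→Loc-2 3·21=63, C7→Loc-2 3·23=69, C8→Loc-2 2·11=22. Service 460; fixed 83; total 543.
{Loc-1, Loc-2, Loc-3, Loc-4}: service 441 + fixed 112 = 553
{Loc-1, Loc-2, Loc-4}: C1→Loc-4 5·9=45, C2→Loc-1 2·13=26, C3→Loc-4 6·18=108, C4→Loc-4 6·19=114, C5→Loc-1 5·15=75, C6→Loc-2 3·21=63, C7→Loc-2 3·23=69, C8→Loc-2 2·11=22. Service 522; fixed 72; total 594.
{Loc-2}: C1→Loc-2 9·9=81, C2→Loc-2 9·13=117, C3→Loc-2 9·18=162, C4→Loc-2 9·19=171, C5→Loc-2 14·15=210, C6→Loc-2 3·21=63, C7→Loc-2 3·23=69, C8→Loc-2 2·11=22. Service 895; fixed 21; total 916.
No other subset beats 543.

Open Loc-1, Loc-2 and Loc-3; minimum total cost 543.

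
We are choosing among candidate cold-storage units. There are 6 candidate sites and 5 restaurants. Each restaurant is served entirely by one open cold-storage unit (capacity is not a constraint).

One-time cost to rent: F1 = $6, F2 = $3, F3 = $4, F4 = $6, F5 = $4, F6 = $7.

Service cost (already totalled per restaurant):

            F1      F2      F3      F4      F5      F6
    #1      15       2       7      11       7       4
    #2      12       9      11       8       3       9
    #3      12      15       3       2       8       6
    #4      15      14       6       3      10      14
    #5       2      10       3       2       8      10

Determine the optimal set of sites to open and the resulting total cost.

For any fixed open set, each restaurant goes to its cheapest open site; total = fixed + service.
{F2, F4, F5}: #1→F2 2, #2→F5 3, #3→F4 2, #4→F4 3, #5→F4 2. Service 12; fixed 13; total 25.
{F2, F4}: service 17 + fixed 9 = 26
{F4, F5}: #1→F5 7, #2→F5 3, #3→F4 2, #4→F4 3, #5→F4 2. Service 17; fixed 10; total 27.
{F1, F2, F3, F4, F5, F6}: #1→F2 2, #2→F5 3, #3→F4 2, #4→F4 3, #5→F1 2. Service 12; fixed 30; total 42.
No other subset beats 25.

Open F2, F4 and F5; minimum total cost 25.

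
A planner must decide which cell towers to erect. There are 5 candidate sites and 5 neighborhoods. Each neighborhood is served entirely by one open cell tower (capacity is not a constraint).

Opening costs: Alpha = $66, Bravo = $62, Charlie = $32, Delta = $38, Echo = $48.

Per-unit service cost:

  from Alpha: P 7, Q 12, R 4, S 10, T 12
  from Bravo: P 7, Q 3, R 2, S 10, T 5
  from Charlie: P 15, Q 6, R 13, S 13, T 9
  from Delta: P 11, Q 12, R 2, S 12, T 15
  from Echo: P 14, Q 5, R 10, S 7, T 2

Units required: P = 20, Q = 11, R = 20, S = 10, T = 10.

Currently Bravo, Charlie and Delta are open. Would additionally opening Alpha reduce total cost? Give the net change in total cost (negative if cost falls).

No — net change +66 (cost rises by 66).

Current service cost with {Bravo, Charlie, Delta}: 363.
Adding Alpha: each neighborhood re-picks its cheapest; new service cost 363, saving 0.
Extra fixed cost: 66. Net change = 66 − 0 = 66.
(Totals: 495 → 561.)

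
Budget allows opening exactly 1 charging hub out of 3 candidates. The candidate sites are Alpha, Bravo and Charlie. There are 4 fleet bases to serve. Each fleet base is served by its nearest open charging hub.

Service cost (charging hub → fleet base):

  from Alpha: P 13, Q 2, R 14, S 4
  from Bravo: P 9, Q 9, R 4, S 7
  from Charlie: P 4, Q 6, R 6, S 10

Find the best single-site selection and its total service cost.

With exactly 1 open, each fleet base uses its cheapest among the chosen.
{Charlie}: P→Charlie 4, Q→Charlie 6, R→Charlie 6, S→Charlie 10. Service cost 26.
{Bravo}: service cost 29
{Alpha}: service cost 33
Among all 3 size-1 choices, {Charlie} is lowest.

Choose Charlie only; total service cost 26.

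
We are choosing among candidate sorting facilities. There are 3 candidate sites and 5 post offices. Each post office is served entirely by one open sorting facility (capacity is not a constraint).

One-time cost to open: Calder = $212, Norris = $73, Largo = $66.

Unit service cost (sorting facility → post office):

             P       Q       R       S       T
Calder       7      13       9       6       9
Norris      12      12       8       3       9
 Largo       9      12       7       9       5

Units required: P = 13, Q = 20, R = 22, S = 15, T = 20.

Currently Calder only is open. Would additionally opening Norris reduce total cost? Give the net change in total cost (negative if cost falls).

Current service cost with {Calder}: 819.
Adding Norris: each post office re-picks its cheapest; new service cost 732, saving 87.
Extra fixed cost: 73. Net change = 73 − 87 = -14.
(Totals: 1031 → 1017.)

Yes — net change −14 (cost falls by 14).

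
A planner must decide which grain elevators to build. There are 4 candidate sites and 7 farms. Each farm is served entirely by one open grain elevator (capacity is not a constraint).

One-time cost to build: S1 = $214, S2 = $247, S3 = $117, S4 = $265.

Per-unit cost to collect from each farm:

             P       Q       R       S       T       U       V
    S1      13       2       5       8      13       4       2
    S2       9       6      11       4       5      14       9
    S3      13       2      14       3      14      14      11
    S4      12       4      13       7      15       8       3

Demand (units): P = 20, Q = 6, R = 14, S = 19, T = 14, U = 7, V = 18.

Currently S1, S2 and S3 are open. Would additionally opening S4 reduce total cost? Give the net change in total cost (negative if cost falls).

Current service cost with {S1, S2, S3}: 453.
Adding S4: each farm re-picks its cheapest; new service cost 453, saving 0.
Extra fixed cost: 265. Net change = 265 − 0 = 265.
(Totals: 1031 → 1296.)

No — net change +265 (cost rises by 265).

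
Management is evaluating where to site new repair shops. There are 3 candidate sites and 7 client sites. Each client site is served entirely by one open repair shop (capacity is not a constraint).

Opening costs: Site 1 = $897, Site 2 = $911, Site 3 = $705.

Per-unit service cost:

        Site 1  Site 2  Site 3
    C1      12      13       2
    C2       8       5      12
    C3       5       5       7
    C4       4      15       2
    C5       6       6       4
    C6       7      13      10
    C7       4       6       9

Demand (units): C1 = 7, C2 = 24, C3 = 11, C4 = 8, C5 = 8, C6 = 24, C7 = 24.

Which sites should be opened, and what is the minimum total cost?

For any fixed open set, each client site goes to its cheapest open site; total = fixed + service.
{Site 1}: C1→Site 1 12·7=84, C2→Site 1 8·24=192, C3→Site 1 5·11=55, C4→Site 1 4·8=32, C5→Site 1 6·8=48, C6→Site 1 7·24=168, C7→Site 1 4·24=96. Service 675; fixed 897; total 1572.
{Site 3}: service 883 + fixed 705 = 1588
{Site 2}: service 890 + fixed 911 = 1801
{Site 1, Site 2, Site 3}: service 501 + fixed 2513 = 3014
No other subset beats 1572.

Open Site 1 only; minimum total cost 1572.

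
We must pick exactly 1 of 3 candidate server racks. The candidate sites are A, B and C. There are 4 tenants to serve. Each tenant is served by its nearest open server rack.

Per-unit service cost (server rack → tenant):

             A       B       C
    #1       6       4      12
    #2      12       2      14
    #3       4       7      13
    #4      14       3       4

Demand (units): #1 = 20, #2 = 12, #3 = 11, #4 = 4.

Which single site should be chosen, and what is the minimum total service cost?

Choose B only; total service cost 193.

With exactly 1 open, each tenant uses its cheapest among the chosen.
{B}: #1→B 4·20=80, #2→B 2·12=24, #3→B 7·11=77, #4→B 3·4=12. Service cost 193.
{A}: service cost 364
{C}: service cost 567
Among all 3 size-1 choices, {B} is lowest.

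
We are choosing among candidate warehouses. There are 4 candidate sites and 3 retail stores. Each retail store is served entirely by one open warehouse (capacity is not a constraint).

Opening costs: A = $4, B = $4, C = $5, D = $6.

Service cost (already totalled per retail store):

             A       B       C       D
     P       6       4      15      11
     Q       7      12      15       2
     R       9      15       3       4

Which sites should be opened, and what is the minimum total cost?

Open B and D; minimum total cost 20.

For any fixed open set, each retail store goes to its cheapest open site; total = fixed + service.
{B, D}: P→B 4, Q→D 2, R→D 4. Service 10; fixed 10; total 20.
{A, D}: P→A 6, Q→D 2, R→D 4. Service 12; fixed 10; total 22.
{D}: P→D 11, Q→D 2, R→D 4. Service 17; fixed 6; total 23.
{A, B, C, D}: service 9 + fixed 19 = 28
No other subset beats 20.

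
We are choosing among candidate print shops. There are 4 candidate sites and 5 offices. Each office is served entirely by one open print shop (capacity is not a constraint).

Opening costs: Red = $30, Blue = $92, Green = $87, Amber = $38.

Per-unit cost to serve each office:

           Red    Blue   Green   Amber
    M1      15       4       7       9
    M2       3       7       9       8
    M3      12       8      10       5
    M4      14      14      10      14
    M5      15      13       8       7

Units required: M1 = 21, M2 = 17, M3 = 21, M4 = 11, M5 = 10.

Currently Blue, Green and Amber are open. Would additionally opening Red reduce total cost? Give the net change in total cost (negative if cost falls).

Current service cost with {Blue, Green, Amber}: 488.
Adding Red: each office re-picks its cheapest; new service cost 420, saving 68.
Extra fixed cost: 30. Net change = 30 − 68 = -38.
(Totals: 705 → 667.)

Yes — net change −38 (cost falls by 38).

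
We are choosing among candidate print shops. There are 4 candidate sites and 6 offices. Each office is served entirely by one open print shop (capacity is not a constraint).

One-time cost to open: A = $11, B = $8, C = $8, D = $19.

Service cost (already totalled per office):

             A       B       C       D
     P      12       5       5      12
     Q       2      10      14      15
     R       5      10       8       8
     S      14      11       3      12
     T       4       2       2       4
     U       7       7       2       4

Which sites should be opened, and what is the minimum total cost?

For any fixed open set, each office goes to its cheapest open site; total = fixed + service.
{A, C}: P→C 5, Q→A 2, R→A 5, S→C 3, T→C 2, U→C 2. Service 19; fixed 19; total 38.
{C}: service 34 + fixed 8 = 42
{A, B, C}: service 19 + fixed 27 = 46
{A, B, C, D}: service 19 + fixed 46 = 65
No other subset beats 38.

Open A and C; minimum total cost 38.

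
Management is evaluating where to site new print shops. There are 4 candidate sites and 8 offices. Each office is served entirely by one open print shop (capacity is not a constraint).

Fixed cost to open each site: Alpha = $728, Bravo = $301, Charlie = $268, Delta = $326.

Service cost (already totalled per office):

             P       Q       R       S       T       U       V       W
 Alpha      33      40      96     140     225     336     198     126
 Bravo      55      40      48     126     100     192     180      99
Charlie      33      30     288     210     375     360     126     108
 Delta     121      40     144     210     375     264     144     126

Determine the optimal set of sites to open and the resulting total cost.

For any fixed open set, each office goes to its cheapest open site; total = fixed + service.
{Bravo}: P→Bravo 55, Q→Bravo 40, R→Bravo 48, S→Bravo 126, T→Bravo 100, U→Bravo 192, V→Bravo 180, W→Bravo 99. Service 840; fixed 301; total 1141.
{Bravo, Charlie}: P→Charlie 33, Q→Charlie 30, R→Bravo 48, S→Bravo 126, T→Bravo 100, U→Bravo 192, V→Charlie 126, W→Bravo 99. Service 754; fixed 569; total 1323.
{Bravo, Delta}: service 804 + fixed 627 = 1431
{Alpha, Bravo, Charlie, Delta}: P→Alpha 33, Q→Charlie 30, R→Bravo 48, S→Bravo 126, T→Bravo 100, U→Bravo 192, V→Charlie 126, W→Bravo 99. Service 754; fixed 1623; total 2377.
No other subset beats 1141.

Open Bravo only; minimum total cost 1141.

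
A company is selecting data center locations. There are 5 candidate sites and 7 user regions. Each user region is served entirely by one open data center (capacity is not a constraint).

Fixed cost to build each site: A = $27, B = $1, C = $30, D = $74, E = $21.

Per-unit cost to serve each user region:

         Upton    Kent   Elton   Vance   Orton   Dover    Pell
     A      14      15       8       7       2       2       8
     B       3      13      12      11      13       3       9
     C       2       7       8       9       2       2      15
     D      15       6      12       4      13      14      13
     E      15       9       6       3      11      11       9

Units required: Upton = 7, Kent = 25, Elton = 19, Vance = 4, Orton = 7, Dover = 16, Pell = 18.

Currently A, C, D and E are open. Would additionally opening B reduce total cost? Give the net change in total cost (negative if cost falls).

No — net change +1 (cost rises by 1).

Current service cost with {A, C, D, E}: 480.
Adding B: each user region re-picks its cheapest; new service cost 480, saving 0.
Extra fixed cost: 1. Net change = 1 − 0 = 1.
(Totals: 632 → 633.)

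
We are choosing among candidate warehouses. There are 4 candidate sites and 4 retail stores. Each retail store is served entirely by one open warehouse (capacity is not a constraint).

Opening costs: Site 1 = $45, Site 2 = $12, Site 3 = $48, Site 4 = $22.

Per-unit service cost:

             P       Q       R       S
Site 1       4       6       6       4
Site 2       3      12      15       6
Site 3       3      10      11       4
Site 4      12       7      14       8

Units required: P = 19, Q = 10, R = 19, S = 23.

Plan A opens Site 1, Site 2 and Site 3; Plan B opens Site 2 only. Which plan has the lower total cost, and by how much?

Plan A: {Site 1, Site 2, Site 3}: P→Site 2 3·19=57, Q→Site 1 6·10=60, R→Site 1 6·19=114, S→Site 1 4·23=92. Service 323; fixed 105; total 428.
Plan B: {Site 2}: P→Site 2 3·19=57, Q→Site 2 12·10=120, R→Site 2 15·19=285, S→Site 2 6·23=138. Service 600; fixed 12; total 612.
Difference: |428 − 612| = 184.

Plan A is cheaper by 184.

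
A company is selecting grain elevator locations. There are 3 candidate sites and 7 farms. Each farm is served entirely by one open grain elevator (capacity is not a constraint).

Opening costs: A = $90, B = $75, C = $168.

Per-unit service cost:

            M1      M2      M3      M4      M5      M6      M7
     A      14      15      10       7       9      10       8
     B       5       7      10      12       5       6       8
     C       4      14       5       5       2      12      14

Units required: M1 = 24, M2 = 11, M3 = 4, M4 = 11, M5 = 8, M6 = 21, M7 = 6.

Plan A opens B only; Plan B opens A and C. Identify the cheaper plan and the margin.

Plan A is cheaper by 199.

Plan A: {B}: M1→B 5·24=120, M2→B 7·11=77, M3→B 10·4=40, M4→B 12·11=132, M5→B 5·8=40, M6→B 6·21=126, M7→B 8·6=48. Service 583; fixed 75; total 658.
Plan B: {A, C}: M1→C 4·24=96, M2→C 14·11=154, M3→C 5·4=20, M4→C 5·11=55, M5→C 2·8=16, M6→A 10·21=210, M7→A 8·6=48. Service 599; fixed 258; total 857.
Difference: |658 − 857| = 199.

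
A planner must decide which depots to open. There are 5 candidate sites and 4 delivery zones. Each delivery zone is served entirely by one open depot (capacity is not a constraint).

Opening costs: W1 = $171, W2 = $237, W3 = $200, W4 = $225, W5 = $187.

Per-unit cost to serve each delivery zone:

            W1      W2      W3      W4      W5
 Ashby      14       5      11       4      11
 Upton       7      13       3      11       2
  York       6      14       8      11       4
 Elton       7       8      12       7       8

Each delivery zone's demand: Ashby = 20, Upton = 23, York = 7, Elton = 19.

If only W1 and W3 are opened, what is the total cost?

Total cost: 835

Each delivery zone is assigned to its cheapest site among the open ones.
{W1, W3}: Ashby→W3 11·20=220, Upton→W3 3·23=69, York→W1 6·7=42, Elton→W1 7·19=133. Service 464; fixed 371; total 835.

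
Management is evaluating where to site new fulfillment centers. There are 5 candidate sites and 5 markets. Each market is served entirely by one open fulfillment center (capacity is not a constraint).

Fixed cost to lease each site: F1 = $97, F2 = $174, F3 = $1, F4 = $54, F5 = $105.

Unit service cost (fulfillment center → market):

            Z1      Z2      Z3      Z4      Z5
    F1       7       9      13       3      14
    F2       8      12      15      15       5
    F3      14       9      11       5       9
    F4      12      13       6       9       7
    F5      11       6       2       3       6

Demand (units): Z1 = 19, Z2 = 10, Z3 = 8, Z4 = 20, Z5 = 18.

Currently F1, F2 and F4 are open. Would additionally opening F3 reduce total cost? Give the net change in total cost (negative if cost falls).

Current service cost with {F1, F2, F4}: 421.
Adding F3: each market re-picks its cheapest; new service cost 421, saving 0.
Extra fixed cost: 1. Net change = 1 − 0 = 1.
(Totals: 746 → 747.)

No — net change +1 (cost rises by 1).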